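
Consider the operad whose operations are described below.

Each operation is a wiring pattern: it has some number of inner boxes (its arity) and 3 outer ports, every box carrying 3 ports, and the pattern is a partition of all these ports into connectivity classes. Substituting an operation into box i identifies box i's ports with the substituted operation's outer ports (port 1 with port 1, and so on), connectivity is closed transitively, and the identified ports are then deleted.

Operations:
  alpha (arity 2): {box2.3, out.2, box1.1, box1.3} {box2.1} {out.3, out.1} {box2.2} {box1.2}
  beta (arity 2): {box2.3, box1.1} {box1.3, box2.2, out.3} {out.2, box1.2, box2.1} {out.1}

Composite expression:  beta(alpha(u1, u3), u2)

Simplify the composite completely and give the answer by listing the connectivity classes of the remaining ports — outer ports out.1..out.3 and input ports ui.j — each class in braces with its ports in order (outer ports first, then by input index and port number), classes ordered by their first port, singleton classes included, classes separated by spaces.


{out.1} {out.2, u1.1, u1.3, u2.1, u3.3} {out.3, u2.2, u2.3} {u1.2} {u3.1} {u3.2}


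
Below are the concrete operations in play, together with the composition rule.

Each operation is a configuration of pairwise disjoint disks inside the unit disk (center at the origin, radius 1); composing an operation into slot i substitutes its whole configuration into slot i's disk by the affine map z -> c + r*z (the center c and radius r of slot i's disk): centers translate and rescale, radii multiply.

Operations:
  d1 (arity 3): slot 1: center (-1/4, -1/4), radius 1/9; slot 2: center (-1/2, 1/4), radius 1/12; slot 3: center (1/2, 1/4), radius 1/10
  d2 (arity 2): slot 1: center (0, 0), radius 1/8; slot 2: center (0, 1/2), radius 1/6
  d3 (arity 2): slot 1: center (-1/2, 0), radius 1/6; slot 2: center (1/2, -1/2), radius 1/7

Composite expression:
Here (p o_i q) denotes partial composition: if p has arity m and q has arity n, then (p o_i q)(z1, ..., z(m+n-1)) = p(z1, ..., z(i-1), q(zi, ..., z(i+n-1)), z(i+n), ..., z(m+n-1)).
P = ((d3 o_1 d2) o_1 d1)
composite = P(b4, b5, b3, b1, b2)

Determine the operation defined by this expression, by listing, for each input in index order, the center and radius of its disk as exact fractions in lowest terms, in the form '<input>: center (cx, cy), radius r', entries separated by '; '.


b1: center (-1/2, 1/12), radius 1/36; b2: center (1/2, -1/2), radius 1/7; b3: center (-47/96, 1/192), radius 1/480; b4: center (-97/192, -1/192), radius 1/432; b5: center (-49/96, 1/192), radius 1/576

Affine substitution under d3: radii multiply and b-centers shift.
input b4: applying the 3 nested substitutions gives center (-97/192, -1/192), radius 1/432
input b5: applying the 3 nested substitutions gives center (-49/96, 1/192), radius 1/576
input b3: applying the 3 nested substitutions gives center (-47/96, 1/192), radius 1/480
input b1: applying the 2 nested substitutions gives center (-1/2, 1/12), radius 1/36
input b2: applying the 1 nested substitution gives center (1/2, -1/2), radius 1/7


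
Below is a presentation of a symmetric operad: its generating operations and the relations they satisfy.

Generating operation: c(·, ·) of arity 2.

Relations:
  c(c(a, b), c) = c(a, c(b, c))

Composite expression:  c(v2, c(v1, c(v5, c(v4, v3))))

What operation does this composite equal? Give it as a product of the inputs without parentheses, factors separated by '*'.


v2 * v1 * v5 * v4 * v3

Key point: c is associative — brackets drop, the v-order remains.
c(v4, v3) collapses to v4 * v3
c(v5, c(v4, v3)) collapses to v5 * v4 * v3
c(v1, c(v5, c(v4, v3))) collapses to v1 * v5 * v4 * v3
c(v2, c(v1, c(v5, c(v4, v3)))) collapses to v2 * v1 * v5 * v4 * v3


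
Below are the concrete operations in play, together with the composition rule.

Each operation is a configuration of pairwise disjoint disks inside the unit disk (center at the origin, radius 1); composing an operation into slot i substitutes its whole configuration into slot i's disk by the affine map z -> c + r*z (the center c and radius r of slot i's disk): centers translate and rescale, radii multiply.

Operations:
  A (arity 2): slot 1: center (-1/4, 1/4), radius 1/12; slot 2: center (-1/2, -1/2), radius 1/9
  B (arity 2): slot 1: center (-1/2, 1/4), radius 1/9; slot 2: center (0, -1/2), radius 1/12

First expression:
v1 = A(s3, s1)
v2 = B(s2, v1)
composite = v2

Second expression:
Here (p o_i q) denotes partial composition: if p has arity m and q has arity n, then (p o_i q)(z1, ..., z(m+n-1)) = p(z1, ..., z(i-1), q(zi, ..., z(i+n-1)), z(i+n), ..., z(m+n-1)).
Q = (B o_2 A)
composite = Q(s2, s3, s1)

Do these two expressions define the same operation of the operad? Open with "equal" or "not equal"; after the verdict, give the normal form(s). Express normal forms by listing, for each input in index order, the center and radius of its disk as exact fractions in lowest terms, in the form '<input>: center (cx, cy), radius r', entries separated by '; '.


In normal form, the first expression is s1: center (-1/24, -13/24), radius 1/108; s2: center (-1/2, 1/4), radius 1/9; s3: center (-1/48, -23/48), radius 1/144
In normal form, the second expression is s1: center (-1/24, -13/24), radius 1/108; s2: center (-1/2, 1/4), radius 1/9; s3: center (-1/48, -23/48), radius 1/144
The forms coincide; equal.

equal: each reduces to s1: center (-1/24, -13/24), radius 1/108; s2: center (-1/2, 1/4), radius 1/9; s3: center (-1/48, -23/48), radius 1/144


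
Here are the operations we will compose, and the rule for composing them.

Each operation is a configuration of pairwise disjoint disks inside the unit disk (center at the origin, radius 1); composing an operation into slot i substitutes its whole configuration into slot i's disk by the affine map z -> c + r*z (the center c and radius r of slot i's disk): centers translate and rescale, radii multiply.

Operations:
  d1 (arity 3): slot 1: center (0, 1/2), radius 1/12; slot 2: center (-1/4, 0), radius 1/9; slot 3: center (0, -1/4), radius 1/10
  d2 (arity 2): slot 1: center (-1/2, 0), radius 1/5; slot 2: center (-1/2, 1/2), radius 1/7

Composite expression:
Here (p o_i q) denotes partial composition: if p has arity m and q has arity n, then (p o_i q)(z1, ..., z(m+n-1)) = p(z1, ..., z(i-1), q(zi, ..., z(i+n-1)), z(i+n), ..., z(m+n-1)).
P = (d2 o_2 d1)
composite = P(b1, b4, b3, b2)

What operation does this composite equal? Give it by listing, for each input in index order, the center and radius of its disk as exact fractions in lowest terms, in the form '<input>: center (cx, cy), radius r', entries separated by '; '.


b1: center (-1/2, 0), radius 1/5; b2: center (-1/2, 13/28), radius 1/70; b3: center (-15/28, 1/2), radius 1/63; b4: center (-1/2, 4/7), radius 1/84

Affine substitution under d2: radii multiply and b-centers shift.
input b1: applying the 1 nested substitution gives center (-1/2, 0), radius 1/5
input b4: applying the 2 nested substitutions gives center (-1/2, 4/7), radius 1/84
input b3: applying the 2 nested substitutions gives center (-15/28, 1/2), radius 1/63
input b2: applying the 2 nested substitutions gives center (-1/2, 13/28), radius 1/70


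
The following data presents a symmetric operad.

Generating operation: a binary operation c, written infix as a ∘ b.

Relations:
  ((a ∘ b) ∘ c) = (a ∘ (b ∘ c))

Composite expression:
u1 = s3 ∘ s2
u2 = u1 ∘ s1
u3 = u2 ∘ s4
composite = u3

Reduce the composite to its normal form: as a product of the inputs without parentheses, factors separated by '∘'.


The c-tree's shape is irrelevant; the s-reading-order decides.
(s3 ∘ s2) reduces to s3 ∘ s2
((s3 ∘ s2) ∘ s1) reduces to s3 ∘ s2 ∘ s1
(((s3 ∘ s2) ∘ s1) ∘ s4) reduces to s3 ∘ s2 ∘ s1 ∘ s4

s3 ∘ s2 ∘ s1 ∘ s4


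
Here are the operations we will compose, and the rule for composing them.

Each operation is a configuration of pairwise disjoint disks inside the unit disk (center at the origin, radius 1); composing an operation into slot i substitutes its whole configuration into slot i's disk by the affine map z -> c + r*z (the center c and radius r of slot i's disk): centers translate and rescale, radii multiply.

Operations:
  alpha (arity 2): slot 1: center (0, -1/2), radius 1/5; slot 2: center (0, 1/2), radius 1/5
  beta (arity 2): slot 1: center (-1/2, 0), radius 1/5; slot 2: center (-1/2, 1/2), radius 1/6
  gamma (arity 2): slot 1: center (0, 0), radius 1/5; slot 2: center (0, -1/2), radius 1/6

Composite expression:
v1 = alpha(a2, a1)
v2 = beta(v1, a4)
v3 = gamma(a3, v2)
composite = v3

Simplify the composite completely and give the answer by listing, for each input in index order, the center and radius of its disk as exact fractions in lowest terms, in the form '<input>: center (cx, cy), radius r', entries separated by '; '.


a1: center (-1/12, -29/60), radius 1/150; a2: center (-1/12, -31/60), radius 1/150; a3: center (0, 0), radius 1/5; a4: center (-1/12, -5/12), radius 1/36

Each a-disk chains the slot maps above it in gamma; radii multiply.
a3: after 1 affine step, its disk has center (0, 0), radius 1/5
a2: after 3 affine steps, its disk has center (-1/12, -31/60), radius 1/150
a1: after 3 affine steps, its disk has center (-1/12, -29/60), radius 1/150
a4: after 2 affine steps, its disk has center (-1/12, -5/12), radius 1/36


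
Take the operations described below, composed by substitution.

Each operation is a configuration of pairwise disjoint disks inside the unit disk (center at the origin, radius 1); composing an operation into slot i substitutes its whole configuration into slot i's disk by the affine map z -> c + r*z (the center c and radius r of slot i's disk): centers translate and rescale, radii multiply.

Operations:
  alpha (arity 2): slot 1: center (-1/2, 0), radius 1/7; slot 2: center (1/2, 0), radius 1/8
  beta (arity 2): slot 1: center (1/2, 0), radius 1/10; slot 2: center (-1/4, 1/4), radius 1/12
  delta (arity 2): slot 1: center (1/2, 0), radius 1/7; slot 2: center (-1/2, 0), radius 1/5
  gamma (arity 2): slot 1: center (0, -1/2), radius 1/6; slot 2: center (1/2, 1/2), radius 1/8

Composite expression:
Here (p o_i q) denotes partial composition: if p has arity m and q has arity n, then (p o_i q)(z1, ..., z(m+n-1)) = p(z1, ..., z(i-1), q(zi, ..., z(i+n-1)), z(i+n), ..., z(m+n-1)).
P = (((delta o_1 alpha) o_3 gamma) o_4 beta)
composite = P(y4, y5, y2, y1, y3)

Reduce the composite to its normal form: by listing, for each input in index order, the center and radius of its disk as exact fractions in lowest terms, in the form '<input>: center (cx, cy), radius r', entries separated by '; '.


y1: center (-31/80, 1/10), radius 1/400; y2: center (-1/2, -1/10), radius 1/30; y3: center (-13/32, 17/160), radius 1/480; y4: center (3/7, 0), radius 1/49; y5: center (4/7, 0), radius 1/56


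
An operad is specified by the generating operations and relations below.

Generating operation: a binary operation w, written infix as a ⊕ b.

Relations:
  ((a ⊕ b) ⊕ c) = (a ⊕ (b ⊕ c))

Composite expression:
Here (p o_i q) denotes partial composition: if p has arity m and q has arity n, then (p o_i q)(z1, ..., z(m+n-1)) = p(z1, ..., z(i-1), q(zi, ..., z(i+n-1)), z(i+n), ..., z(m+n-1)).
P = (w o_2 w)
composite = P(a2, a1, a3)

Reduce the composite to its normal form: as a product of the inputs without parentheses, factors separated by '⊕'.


The w-tree's shape is irrelevant; the a-reading-order decides.
(a1 ⊕ a3) reduces to a1 ⊕ a3
(a2 ⊕ (a1 ⊕ a3)) reduces to a2 ⊕ a1 ⊕ a3

a2 ⊕ a1 ⊕ a3


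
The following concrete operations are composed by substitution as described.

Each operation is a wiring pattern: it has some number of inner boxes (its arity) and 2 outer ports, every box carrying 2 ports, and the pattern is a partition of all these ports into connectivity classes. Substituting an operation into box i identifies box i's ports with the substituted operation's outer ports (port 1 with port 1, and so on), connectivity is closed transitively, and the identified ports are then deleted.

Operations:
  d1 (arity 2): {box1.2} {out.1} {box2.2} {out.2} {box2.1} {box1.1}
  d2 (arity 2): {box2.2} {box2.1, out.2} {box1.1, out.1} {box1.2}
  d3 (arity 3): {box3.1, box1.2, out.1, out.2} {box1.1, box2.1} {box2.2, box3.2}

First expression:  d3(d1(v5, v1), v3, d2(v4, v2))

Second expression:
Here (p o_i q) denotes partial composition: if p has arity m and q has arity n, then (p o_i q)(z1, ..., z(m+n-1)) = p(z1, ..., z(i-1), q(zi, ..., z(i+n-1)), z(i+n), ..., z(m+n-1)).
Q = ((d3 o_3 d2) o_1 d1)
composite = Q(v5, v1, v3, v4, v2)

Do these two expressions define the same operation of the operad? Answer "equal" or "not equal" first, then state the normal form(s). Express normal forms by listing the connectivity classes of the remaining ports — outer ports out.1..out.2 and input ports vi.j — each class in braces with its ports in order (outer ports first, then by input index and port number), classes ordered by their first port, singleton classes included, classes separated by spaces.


equal; the common form is {out.1, out.2, v4.1} {v1.1} {v1.2} {v2.1, v3.2} {v2.2} {v3.1} {v4.2} {v5.1} {v5.2}

In normal form, the first expression is {out.1, out.2, v4.1} {v1.1} {v1.2} {v2.1, v3.2} {v2.2} {v3.1} {v4.2} {v5.1} {v5.2}
In normal form, the second expression is {out.1, out.2, v4.1} {v1.1} {v1.2} {v2.1, v3.2} {v2.2} {v3.1} {v4.2} {v5.1} {v5.2}
The normal forms match — equal.


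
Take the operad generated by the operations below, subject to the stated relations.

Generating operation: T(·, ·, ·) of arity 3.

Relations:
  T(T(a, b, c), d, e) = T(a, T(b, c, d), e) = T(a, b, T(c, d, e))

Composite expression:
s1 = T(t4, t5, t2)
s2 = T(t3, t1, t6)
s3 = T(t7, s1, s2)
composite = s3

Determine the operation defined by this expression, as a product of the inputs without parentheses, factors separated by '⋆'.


The T-tree's shape is irrelevant; the t-reading-order decides.
T(t4, t5, t2) linearizes to t4 ⋆ t5 ⋆ t2
T(t3, t1, t6) linearizes to t3 ⋆ t1 ⋆ t6
T(t7, T(t4, t5, t2), T(t3, t1, t6)) linearizes to t7 ⋆ t4 ⋆ t5 ⋆ t2 ⋆ t3 ⋆ t1 ⋆ t6

t7 ⋆ t4 ⋆ t5 ⋆ t2 ⋆ t3 ⋆ t1 ⋆ t6


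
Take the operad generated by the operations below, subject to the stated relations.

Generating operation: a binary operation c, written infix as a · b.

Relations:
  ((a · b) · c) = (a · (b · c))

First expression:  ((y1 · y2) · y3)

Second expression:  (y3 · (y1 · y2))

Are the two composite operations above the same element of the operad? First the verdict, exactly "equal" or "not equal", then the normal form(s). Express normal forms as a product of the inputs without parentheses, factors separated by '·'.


In normal form, the first expression is y1 · y2 · y3
In normal form, the second expression is y3 · y1 · y2
The forms do not match — not equal.

not equal; first: y1 · y2 · y3; second: y3 · y1 · y2


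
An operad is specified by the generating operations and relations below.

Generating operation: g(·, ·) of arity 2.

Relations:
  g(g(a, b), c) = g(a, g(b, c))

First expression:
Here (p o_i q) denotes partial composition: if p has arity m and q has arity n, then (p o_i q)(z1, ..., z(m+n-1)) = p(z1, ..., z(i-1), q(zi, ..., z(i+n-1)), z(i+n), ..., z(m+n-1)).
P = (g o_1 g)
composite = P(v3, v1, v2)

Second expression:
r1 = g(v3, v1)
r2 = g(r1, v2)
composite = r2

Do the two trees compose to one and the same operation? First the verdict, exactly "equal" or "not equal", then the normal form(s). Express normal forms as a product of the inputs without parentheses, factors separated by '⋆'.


In normal form, the first expression is v3 ⋆ v1 ⋆ v2
In normal form, the second expression is v3 ⋆ v1 ⋆ v2
The normal forms match — equal.

equal — both sides give v3 ⋆ v1 ⋆ v2


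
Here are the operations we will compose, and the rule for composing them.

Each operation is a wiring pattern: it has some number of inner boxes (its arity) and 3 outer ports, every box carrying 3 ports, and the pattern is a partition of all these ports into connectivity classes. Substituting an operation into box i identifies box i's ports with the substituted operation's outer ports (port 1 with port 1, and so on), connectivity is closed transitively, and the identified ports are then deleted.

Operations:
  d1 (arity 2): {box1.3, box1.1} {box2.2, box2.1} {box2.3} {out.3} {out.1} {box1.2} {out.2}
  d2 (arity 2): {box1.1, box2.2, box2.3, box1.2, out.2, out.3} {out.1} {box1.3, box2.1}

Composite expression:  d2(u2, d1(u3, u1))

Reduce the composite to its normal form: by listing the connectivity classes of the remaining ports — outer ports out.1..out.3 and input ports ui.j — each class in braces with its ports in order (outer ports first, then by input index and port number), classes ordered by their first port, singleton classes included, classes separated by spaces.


{out.1} {out.2, out.3, u2.1, u2.2} {u1.1, u1.2} {u1.3} {u2.3} {u3.1, u3.3} {u3.2}

Substituting into d2 glues patterns; closure does the rest.
after d1, the pattern on (u3, u1) reads {out.1} {out.2} {out.3} {u1.1, u1.2} {u1.3} {u3.1, u3.3} {u3.2} (out.j = its outer ports)
after d2, the pattern on (u2, u3, u1) reads {out.1} {out.2, out.3, u2.1, u2.2} {u1.1, u1.2} {u1.3} {u2.3} {u3.1, u3.3} {u3.2} (out.j = its outer ports)


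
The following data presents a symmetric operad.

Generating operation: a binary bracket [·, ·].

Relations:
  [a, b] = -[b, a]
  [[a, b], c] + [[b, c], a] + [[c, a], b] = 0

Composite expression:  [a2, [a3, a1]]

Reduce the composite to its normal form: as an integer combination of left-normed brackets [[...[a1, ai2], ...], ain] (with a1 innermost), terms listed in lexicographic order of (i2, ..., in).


Antisymmetry and Jacobi reduce to a1-anchored left-normed brackets.
Composite bracket: [a2, [a3, a1]]
The bracket unfolds into 4 signed words via [a, b] = ab - ba (2^2 = 4).
The a1-initial words carry the normal form:
  a1a3a2 appears with sign +1, giving the term +[[a1, a3], a2]

[[a1, a3], a2]


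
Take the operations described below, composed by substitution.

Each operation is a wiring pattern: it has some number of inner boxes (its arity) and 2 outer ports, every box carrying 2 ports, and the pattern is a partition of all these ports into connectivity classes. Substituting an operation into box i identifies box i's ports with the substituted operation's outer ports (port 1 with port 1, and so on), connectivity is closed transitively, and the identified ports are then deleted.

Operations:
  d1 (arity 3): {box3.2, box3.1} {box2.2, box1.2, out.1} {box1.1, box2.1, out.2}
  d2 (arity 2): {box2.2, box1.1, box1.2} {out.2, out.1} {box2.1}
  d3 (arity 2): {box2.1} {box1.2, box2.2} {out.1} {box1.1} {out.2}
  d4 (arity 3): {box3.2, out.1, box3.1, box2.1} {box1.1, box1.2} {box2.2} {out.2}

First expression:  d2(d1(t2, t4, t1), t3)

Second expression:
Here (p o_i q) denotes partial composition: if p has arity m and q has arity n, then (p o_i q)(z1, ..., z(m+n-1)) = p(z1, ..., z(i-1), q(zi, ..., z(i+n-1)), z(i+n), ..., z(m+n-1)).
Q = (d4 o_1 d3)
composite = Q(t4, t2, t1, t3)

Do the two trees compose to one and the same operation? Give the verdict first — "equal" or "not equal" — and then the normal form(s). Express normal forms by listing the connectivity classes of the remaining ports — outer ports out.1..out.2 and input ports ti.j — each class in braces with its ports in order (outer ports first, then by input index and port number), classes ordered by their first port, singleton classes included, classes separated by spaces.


The first expression, normalized: {out.1, out.2} {t1.1, t1.2} {t2.1, t2.2, t3.2, t4.1, t4.2} {t3.1}
The second expression, normalized: {out.1, t1.1, t3.1, t3.2} {out.2} {t1.2} {t2.1} {t2.2, t4.2} {t4.1}
No match — not equal.

not equal — first {out.1, out.2} {t1.1, t1.2} {t2.1, t2.2, t3.2, t4.1, t4.2} {t3.1}, second {out.1, t1.1, t3.1, t3.2} {out.2} {t1.2} {t2.1} {t2.2, t4.2} {t4.1}


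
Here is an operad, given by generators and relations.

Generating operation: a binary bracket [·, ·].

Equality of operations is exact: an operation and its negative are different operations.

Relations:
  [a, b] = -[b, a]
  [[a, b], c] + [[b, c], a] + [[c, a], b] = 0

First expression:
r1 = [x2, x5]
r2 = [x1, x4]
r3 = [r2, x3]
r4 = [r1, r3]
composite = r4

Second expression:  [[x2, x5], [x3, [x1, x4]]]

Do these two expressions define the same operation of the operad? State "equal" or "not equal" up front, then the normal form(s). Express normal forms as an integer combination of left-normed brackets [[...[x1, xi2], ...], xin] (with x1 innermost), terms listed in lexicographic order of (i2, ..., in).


In normal form, the first expression is -[[[[x1, x4], x3], x2], x5] + [[[[x1, x4], x3], x5], x2]
In normal form, the second expression is [[[[x1, x4], x3], x2], x5] - [[[[x1, x4], x3], x5], x2]
The normal forms differ: not equal.

not equal; first: -[[[[x1, x4], x3], x2], x5] + [[[[x1, x4], x3], x5], x2]; second: [[[[x1, x4], x3], x2], x5] - [[[[x1, x4], x3], x5], x2]


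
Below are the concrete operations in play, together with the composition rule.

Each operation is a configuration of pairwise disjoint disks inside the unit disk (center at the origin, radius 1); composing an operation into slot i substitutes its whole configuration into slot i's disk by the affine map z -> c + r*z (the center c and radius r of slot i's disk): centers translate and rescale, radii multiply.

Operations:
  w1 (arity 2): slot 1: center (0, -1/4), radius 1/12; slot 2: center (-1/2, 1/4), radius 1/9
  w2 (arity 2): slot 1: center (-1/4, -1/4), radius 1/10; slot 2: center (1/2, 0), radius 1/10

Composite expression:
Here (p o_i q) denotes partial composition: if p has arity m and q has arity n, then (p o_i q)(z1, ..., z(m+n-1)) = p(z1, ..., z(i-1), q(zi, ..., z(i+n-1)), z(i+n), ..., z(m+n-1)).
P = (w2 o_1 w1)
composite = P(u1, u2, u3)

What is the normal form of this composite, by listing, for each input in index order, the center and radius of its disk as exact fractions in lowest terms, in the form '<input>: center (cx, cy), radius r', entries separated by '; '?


u1: center (-1/4, -11/40), radius 1/120; u2: center (-3/10, -9/40), radius 1/90; u3: center (1/2, 0), radius 1/10

Affine substitution under w2: radii multiply and u-centers shift.
for u1, the 2-step affine chain lands on center (-1/4, -11/40), radius 1/120
for u2, the 2-step affine chain lands on center (-3/10, -9/40), radius 1/90
for u3, the 1-step affine chain lands on center (1/2, 0), radius 1/10


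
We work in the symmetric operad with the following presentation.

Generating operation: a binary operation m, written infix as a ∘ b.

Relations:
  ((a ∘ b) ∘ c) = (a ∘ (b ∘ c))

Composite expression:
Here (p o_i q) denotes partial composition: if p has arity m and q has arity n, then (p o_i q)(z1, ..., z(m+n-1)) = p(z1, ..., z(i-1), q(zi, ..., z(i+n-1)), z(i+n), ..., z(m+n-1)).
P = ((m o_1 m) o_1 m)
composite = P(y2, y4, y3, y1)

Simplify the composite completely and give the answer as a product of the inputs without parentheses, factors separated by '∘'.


y2 ∘ y4 ∘ y3 ∘ y1

Key point: m is associative — brackets drop, the y-order remains.
(y2 ∘ y4) spells out as y2 ∘ y4
((y2 ∘ y4) ∘ y3) spells out as y2 ∘ y4 ∘ y3
(((y2 ∘ y4) ∘ y3) ∘ y1) spells out as y2 ∘ y4 ∘ y3 ∘ y1


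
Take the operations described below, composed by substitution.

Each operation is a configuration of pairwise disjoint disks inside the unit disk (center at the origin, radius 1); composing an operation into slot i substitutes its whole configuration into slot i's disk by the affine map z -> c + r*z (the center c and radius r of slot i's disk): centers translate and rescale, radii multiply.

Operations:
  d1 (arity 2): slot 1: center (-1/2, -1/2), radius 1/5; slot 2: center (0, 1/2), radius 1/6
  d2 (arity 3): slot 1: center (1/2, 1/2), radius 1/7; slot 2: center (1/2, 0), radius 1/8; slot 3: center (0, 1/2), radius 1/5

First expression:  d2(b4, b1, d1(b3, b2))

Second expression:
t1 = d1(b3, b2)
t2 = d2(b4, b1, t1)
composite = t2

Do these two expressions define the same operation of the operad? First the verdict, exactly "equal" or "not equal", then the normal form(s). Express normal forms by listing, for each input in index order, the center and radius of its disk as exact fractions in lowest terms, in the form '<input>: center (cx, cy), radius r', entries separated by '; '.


In normal form, the first expression is b1: center (1/2, 0), radius 1/8; b2: center (0, 3/5), radius 1/30; b3: center (-1/10, 2/5), radius 1/25; b4: center (1/2, 1/2), radius 1/7
In normal form, the second expression is b1: center (1/2, 0), radius 1/8; b2: center (0, 3/5), radius 1/30; b3: center (-1/10, 2/5), radius 1/25; b4: center (1/2, 1/2), radius 1/7
One common form — equal.

equal — both sides give b1: center (1/2, 0), radius 1/8; b2: center (0, 3/5), radius 1/30; b3: center (-1/10, 2/5), radius 1/25; b4: center (1/2, 1/2), radius 1/7


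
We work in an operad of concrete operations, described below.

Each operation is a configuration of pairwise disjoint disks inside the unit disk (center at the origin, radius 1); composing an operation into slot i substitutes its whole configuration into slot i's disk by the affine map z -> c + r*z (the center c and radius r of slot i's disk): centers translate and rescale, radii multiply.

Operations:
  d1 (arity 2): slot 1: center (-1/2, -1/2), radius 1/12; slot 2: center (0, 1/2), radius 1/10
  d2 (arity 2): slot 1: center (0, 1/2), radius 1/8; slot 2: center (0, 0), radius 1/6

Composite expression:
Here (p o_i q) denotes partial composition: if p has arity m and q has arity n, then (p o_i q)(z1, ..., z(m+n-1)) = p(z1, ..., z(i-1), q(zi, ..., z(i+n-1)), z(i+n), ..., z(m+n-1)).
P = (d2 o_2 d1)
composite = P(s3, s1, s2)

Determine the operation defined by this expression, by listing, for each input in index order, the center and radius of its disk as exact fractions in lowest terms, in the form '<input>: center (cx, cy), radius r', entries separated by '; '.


s1: center (-1/12, -1/12), radius 1/72; s2: center (0, 1/12), radius 1/60; s3: center (0, 1/2), radius 1/8


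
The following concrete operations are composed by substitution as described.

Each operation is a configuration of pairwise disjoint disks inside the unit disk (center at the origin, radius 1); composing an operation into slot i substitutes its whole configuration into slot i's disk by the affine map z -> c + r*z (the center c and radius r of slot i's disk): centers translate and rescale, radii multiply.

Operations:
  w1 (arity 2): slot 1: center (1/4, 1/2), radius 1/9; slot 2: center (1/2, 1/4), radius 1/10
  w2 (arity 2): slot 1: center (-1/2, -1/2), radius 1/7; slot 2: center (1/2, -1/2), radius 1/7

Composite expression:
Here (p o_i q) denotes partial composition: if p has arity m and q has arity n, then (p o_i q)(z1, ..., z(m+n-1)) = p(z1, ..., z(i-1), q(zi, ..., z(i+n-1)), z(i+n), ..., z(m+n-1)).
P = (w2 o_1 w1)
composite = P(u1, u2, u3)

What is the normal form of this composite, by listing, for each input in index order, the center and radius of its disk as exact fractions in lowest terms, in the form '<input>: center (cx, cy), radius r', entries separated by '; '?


Below w2, radii multiply path by path; the u-disk centers shift.
u1: after 2 affine steps, its disk has center (-13/28, -3/7), radius 1/63
u2: after 2 affine steps, its disk has center (-3/7, -13/28), radius 1/70
u3: after 1 affine step, its disk has center (1/2, -1/2), radius 1/7

u1: center (-13/28, -3/7), radius 1/63; u2: center (-3/7, -13/28), radius 1/70; u3: center (1/2, -1/2), radius 1/7


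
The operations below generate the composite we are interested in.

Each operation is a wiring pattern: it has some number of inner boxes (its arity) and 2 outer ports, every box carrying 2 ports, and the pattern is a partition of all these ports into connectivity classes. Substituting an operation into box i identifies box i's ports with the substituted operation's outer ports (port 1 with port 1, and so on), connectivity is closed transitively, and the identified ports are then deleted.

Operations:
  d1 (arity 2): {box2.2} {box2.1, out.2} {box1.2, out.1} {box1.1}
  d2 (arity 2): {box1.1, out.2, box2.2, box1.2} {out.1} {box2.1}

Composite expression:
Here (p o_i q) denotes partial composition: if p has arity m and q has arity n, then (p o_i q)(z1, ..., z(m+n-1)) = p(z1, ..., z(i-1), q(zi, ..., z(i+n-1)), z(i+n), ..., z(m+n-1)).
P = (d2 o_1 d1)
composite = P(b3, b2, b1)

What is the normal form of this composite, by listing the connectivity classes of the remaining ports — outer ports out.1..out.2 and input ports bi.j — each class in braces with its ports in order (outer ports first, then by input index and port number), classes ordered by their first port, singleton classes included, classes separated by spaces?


{out.1} {out.2, b1.2, b2.1, b3.2} {b1.1} {b2.2} {b3.1}

Reachability decides: close wires over d2-identified ports.
stage d1: inputs (b3, b2), connectivity {out.1, b3.2} {out.2, b2.1} {b2.2} {b3.1}, out.j its boundary
stage d2: inputs (b3, b2, b1), connectivity {out.1} {out.2, b1.2, b2.1, b3.2} {b1.1} {b2.2} {b3.1}, out.j its boundary


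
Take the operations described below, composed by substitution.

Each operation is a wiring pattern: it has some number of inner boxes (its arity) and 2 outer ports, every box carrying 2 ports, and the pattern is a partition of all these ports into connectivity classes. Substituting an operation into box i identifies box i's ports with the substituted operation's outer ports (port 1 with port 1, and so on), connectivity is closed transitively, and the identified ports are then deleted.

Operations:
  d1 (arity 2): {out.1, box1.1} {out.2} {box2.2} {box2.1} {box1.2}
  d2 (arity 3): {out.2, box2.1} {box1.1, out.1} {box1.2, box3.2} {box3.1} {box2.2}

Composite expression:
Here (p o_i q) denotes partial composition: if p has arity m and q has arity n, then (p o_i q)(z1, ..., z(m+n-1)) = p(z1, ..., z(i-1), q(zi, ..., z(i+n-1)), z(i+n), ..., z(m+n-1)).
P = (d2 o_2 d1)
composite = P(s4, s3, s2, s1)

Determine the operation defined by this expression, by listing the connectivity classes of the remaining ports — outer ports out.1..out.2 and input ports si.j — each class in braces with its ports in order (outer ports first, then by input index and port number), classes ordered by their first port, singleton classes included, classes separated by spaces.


{out.1, s4.1} {out.2, s3.1} {s1.1} {s1.2, s4.2} {s2.1} {s2.2} {s3.2}


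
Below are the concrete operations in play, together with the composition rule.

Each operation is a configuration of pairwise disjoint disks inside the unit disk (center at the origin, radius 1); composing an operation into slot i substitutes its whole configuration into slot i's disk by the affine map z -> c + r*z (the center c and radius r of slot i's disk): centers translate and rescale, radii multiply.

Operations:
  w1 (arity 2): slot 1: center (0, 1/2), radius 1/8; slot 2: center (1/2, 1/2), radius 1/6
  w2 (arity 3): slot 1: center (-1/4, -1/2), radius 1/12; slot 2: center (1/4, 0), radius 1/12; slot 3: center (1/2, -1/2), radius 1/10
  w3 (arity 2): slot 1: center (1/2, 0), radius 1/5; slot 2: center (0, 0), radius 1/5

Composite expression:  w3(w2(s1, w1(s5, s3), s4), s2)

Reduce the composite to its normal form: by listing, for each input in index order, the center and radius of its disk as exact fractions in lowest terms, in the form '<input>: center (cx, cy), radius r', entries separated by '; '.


Affine substitution under w3: radii multiply and s-centers shift.
s1 passes through 2 substitutions, ending at center (9/20, -1/10), radius 1/60
s5 passes through 3 substitutions, ending at center (11/20, 1/120), radius 1/480
s3 passes through 3 substitutions, ending at center (67/120, 1/120), radius 1/360
s4 passes through 2 substitutions, ending at center (3/5, -1/10), radius 1/50
s2 passes through 1 substitution, ending at center (0, 0), radius 1/5

s1: center (9/20, -1/10), radius 1/60; s2: center (0, 0), radius 1/5; s3: center (67/120, 1/120), radius 1/360; s4: center (3/5, -1/10), radius 1/50; s5: center (11/20, 1/120), radius 1/480


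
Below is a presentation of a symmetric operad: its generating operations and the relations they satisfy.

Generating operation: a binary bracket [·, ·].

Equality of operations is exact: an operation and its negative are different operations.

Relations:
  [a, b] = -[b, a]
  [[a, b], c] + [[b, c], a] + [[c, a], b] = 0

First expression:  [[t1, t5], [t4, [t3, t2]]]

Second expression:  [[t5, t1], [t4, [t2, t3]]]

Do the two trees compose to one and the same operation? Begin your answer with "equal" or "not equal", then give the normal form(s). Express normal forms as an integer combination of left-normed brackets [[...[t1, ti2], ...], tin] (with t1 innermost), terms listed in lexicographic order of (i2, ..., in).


equal; both compose to [[[[t1, t5], t2], t3], t4] - [[[[t1, t5], t3], t2], t4] - [[[[t1, t5], t4], t2], t3] + [[[[t1, t5], t4], t3], t2]

Reducing the first expression gives [[[[t1, t5], t2], t3], t4] - [[[[t1, t5], t3], t2], t4] - [[[[t1, t5], t4], t2], t3] + [[[[t1, t5], t4], t3], t2]
Reducing the second expression gives [[[[t1, t5], t2], t3], t4] - [[[[t1, t5], t3], t2], t4] - [[[[t1, t5], t4], t2], t3] + [[[[t1, t5], t4], t3], t2]
The forms coincide; equal.


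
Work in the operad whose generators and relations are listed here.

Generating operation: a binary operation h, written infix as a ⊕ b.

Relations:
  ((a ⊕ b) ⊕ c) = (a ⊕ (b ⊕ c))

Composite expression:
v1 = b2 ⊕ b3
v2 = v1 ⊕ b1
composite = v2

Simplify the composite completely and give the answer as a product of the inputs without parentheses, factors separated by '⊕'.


b2 ⊕ b3 ⊕ b1

All parenthesizations of h agree; list the b-inputs left to right.
(b2 ⊕ b3) flattens to b2 ⊕ b3
((b2 ⊕ b3) ⊕ b1) flattens to b2 ⊕ b3 ⊕ b1


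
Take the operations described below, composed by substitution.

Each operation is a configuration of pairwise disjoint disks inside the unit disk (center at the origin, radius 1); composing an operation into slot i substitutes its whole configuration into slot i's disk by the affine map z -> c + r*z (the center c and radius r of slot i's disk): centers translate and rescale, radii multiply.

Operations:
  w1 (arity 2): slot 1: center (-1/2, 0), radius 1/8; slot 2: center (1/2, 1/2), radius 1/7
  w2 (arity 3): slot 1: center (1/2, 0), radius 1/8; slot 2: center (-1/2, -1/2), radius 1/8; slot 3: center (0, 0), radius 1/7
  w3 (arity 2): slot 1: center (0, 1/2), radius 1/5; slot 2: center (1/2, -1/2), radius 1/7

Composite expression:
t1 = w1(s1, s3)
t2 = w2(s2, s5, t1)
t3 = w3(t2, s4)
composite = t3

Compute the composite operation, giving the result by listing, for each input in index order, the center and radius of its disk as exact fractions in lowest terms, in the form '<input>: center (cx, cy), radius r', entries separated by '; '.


s1: center (-1/70, 1/2), radius 1/280; s2: center (1/10, 1/2), radius 1/40; s3: center (1/70, 18/35), radius 1/245; s4: center (1/2, -1/2), radius 1/7; s5: center (-1/10, 2/5), radius 1/40

Nesting under w3 composes maps z -> c + r*z down each s-path.
s2 passes through 2 substitutions, ending at center (1/10, 1/2), radius 1/40
s5 passes through 2 substitutions, ending at center (-1/10, 2/5), radius 1/40
s1 passes through 3 substitutions, ending at center (-1/70, 1/2), radius 1/280
s3 passes through 3 substitutions, ending at center (1/70, 18/35), radius 1/245
s4 passes through 1 substitution, ending at center (1/2, -1/2), radius 1/7


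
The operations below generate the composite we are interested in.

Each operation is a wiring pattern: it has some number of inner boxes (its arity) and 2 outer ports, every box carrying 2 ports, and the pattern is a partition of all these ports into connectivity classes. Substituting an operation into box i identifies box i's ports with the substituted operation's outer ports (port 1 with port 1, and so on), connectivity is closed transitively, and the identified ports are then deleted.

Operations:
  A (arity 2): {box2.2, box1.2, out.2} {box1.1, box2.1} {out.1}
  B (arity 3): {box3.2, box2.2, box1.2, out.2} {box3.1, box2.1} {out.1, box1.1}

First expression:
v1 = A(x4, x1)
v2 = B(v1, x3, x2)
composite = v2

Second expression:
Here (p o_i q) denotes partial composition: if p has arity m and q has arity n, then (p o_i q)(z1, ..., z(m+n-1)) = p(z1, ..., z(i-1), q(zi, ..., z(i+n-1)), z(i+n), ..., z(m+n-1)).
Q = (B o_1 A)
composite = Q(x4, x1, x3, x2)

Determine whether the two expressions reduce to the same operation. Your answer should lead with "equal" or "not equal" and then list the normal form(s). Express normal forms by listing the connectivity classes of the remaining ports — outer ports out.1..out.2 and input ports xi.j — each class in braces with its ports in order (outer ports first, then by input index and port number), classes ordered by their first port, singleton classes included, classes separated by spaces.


equal: each reduces to {out.1} {out.2, x1.2, x2.2, x3.2, x4.2} {x1.1, x4.1} {x2.1, x3.1}

In normal form, the first expression is {out.1} {out.2, x1.2, x2.2, x3.2, x4.2} {x1.1, x4.1} {x2.1, x3.1}
In normal form, the second expression is {out.1} {out.2, x1.2, x2.2, x3.2, x4.2} {x1.1, x4.1} {x2.1, x3.1}
Identical normal forms: equal.


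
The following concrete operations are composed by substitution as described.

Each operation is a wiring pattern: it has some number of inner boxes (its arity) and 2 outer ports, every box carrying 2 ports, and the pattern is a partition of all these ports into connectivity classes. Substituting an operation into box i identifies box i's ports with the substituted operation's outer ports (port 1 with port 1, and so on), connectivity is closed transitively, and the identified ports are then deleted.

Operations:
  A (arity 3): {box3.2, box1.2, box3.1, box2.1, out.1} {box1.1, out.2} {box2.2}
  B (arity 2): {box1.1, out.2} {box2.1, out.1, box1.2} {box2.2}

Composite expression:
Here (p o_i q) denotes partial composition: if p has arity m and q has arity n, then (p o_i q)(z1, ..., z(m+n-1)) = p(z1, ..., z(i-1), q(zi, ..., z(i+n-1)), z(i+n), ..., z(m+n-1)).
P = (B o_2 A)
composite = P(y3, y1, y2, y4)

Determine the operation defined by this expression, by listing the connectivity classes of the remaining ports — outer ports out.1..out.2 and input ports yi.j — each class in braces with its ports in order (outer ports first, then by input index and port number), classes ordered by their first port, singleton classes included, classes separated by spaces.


After gluing at B, chains via deleted ports link the y-ports.
A over (y1, y2, y4) gives {out.1, y1.2, y2.1, y4.1, y4.2} {out.2, y1.1} {y2.2}, out.j being that stage's outer ports
B over (y3, y1, y2, y4) gives {out.1, y1.2, y2.1, y3.2, y4.1, y4.2} {out.2, y3.1} {y1.1} {y2.2}, out.j being that stage's outer ports

{out.1, y1.2, y2.1, y3.2, y4.1, y4.2} {out.2, y3.1} {y1.1} {y2.2}


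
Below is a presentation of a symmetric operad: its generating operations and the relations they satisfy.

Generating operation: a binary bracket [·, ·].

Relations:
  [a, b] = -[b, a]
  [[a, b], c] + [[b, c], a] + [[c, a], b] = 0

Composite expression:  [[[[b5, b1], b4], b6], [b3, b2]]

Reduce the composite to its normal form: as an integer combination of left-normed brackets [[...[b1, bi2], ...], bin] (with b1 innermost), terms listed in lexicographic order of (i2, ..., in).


[[[[[b1, b5], b4], b6], b2], b3] - [[[[[b1, b5], b4], b6], b3], b2]

In the tensor algebra, words opening b1 carry the b1-anchored form.
Composite bracket: [[[[b5, b1], b4], b6], [b3, b2]]
Each bracket splits as ab - ba, giving 32 signed words (2^5 = 32).
Keep just the words that open with b1:
  from b1b5b4b6b2b3, sign +1: term +[[[[[b1, b5], b4], b6], b2], b3]
  from b1b5b4b6b3b2, sign -1: term -[[[[[b1, b5], b4], b6], b3], b2]


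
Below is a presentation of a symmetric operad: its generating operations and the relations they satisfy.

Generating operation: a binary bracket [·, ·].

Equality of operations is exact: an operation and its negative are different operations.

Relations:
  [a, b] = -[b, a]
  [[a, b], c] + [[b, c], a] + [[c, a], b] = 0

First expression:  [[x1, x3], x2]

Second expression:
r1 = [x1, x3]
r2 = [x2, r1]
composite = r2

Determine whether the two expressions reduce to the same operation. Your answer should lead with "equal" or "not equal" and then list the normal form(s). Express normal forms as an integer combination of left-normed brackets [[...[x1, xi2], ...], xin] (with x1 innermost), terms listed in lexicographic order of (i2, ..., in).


not equal; first: [[x1, x3], x2]; second: -[[x1, x3], x2]

The first expression reduces to [[x1, x3], x2]
The second expression reduces to -[[x1, x3], x2]
They disagree, so not equal.
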